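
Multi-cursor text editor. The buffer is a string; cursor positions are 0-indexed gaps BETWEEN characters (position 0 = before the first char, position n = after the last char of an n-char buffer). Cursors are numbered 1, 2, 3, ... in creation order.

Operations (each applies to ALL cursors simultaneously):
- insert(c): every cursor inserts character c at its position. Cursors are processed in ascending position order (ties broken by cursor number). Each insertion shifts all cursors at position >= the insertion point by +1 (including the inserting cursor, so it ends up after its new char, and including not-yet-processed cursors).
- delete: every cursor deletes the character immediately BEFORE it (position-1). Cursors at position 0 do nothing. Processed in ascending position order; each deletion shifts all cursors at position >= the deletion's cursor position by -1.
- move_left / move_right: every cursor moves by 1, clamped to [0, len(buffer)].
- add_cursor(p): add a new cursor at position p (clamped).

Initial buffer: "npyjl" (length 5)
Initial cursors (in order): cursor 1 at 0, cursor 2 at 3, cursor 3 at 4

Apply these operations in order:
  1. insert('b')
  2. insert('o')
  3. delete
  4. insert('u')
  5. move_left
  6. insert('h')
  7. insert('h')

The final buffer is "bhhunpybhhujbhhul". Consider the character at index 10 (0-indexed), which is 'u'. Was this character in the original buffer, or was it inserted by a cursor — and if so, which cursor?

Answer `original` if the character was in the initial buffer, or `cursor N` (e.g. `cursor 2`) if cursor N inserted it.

Answer: cursor 2

Derivation:
After op 1 (insert('b')): buffer="bnpybjbl" (len 8), cursors c1@1 c2@5 c3@7, authorship 1...2.3.
After op 2 (insert('o')): buffer="bonpybojbol" (len 11), cursors c1@2 c2@7 c3@10, authorship 11...22.33.
After op 3 (delete): buffer="bnpybjbl" (len 8), cursors c1@1 c2@5 c3@7, authorship 1...2.3.
After op 4 (insert('u')): buffer="bunpybujbul" (len 11), cursors c1@2 c2@7 c3@10, authorship 11...22.33.
After op 5 (move_left): buffer="bunpybujbul" (len 11), cursors c1@1 c2@6 c3@9, authorship 11...22.33.
After op 6 (insert('h')): buffer="bhunpybhujbhul" (len 14), cursors c1@2 c2@8 c3@12, authorship 111...222.333.
After op 7 (insert('h')): buffer="bhhunpybhhujbhhul" (len 17), cursors c1@3 c2@10 c3@15, authorship 1111...2222.3333.
Authorship (.=original, N=cursor N): 1 1 1 1 . . . 2 2 2 2 . 3 3 3 3 .
Index 10: author = 2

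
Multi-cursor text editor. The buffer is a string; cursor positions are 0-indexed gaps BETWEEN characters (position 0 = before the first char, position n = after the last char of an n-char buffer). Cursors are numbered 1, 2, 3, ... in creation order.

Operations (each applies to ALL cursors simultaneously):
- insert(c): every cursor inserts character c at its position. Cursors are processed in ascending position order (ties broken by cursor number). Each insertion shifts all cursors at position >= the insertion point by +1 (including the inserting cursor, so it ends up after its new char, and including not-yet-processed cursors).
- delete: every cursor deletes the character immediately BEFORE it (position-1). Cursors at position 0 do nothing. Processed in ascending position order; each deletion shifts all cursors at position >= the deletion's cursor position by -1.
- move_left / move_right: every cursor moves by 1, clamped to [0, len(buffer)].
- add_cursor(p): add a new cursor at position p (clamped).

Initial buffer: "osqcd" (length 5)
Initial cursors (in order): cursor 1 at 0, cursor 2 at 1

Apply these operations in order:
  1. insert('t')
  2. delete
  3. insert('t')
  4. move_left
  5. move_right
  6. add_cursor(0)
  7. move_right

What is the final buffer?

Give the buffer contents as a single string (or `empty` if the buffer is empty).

Answer: totsqcd

Derivation:
After op 1 (insert('t')): buffer="totsqcd" (len 7), cursors c1@1 c2@3, authorship 1.2....
After op 2 (delete): buffer="osqcd" (len 5), cursors c1@0 c2@1, authorship .....
After op 3 (insert('t')): buffer="totsqcd" (len 7), cursors c1@1 c2@3, authorship 1.2....
After op 4 (move_left): buffer="totsqcd" (len 7), cursors c1@0 c2@2, authorship 1.2....
After op 5 (move_right): buffer="totsqcd" (len 7), cursors c1@1 c2@3, authorship 1.2....
After op 6 (add_cursor(0)): buffer="totsqcd" (len 7), cursors c3@0 c1@1 c2@3, authorship 1.2....
After op 7 (move_right): buffer="totsqcd" (len 7), cursors c3@1 c1@2 c2@4, authorship 1.2....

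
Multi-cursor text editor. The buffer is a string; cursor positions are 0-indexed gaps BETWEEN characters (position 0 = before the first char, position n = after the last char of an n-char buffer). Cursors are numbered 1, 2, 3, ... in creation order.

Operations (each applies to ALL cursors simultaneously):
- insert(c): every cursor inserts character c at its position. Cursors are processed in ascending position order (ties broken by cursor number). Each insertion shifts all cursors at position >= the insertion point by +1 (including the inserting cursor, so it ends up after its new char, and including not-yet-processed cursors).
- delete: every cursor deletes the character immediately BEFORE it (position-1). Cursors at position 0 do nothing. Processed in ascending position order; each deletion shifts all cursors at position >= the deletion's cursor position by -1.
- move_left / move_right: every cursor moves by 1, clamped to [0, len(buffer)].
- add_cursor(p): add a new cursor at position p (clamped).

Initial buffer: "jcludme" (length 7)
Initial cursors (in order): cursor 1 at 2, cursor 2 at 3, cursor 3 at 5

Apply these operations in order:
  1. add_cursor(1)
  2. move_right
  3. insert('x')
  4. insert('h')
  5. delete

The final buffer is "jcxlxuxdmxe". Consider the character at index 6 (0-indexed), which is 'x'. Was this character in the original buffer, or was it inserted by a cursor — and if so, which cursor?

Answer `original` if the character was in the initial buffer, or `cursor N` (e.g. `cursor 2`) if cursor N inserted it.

Answer: cursor 2

Derivation:
After op 1 (add_cursor(1)): buffer="jcludme" (len 7), cursors c4@1 c1@2 c2@3 c3@5, authorship .......
After op 2 (move_right): buffer="jcludme" (len 7), cursors c4@2 c1@3 c2@4 c3@6, authorship .......
After op 3 (insert('x')): buffer="jcxlxuxdmxe" (len 11), cursors c4@3 c1@5 c2@7 c3@10, authorship ..4.1.2..3.
After op 4 (insert('h')): buffer="jcxhlxhuxhdmxhe" (len 15), cursors c4@4 c1@7 c2@10 c3@14, authorship ..44.11.22..33.
After op 5 (delete): buffer="jcxlxuxdmxe" (len 11), cursors c4@3 c1@5 c2@7 c3@10, authorship ..4.1.2..3.
Authorship (.=original, N=cursor N): . . 4 . 1 . 2 . . 3 .
Index 6: author = 2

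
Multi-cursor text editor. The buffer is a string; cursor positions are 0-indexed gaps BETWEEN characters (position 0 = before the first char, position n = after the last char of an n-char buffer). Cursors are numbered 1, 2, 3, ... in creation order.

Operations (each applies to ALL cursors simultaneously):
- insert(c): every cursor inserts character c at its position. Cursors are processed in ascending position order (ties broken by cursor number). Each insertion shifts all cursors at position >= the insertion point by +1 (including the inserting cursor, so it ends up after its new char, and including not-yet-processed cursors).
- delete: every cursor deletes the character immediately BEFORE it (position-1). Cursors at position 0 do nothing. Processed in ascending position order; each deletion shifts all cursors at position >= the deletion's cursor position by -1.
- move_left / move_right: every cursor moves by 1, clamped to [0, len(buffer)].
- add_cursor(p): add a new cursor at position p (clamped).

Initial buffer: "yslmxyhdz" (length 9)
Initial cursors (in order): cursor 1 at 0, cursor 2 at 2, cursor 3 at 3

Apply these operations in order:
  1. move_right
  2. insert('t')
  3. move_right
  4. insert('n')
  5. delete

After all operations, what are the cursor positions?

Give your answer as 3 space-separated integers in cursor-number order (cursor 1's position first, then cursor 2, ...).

Answer: 3 6 8

Derivation:
After op 1 (move_right): buffer="yslmxyhdz" (len 9), cursors c1@1 c2@3 c3@4, authorship .........
After op 2 (insert('t')): buffer="ytsltmtxyhdz" (len 12), cursors c1@2 c2@5 c3@7, authorship .1..2.3.....
After op 3 (move_right): buffer="ytsltmtxyhdz" (len 12), cursors c1@3 c2@6 c3@8, authorship .1..2.3.....
After op 4 (insert('n')): buffer="ytsnltmntxnyhdz" (len 15), cursors c1@4 c2@8 c3@11, authorship .1.1.2.23.3....
After op 5 (delete): buffer="ytsltmtxyhdz" (len 12), cursors c1@3 c2@6 c3@8, authorship .1..2.3.....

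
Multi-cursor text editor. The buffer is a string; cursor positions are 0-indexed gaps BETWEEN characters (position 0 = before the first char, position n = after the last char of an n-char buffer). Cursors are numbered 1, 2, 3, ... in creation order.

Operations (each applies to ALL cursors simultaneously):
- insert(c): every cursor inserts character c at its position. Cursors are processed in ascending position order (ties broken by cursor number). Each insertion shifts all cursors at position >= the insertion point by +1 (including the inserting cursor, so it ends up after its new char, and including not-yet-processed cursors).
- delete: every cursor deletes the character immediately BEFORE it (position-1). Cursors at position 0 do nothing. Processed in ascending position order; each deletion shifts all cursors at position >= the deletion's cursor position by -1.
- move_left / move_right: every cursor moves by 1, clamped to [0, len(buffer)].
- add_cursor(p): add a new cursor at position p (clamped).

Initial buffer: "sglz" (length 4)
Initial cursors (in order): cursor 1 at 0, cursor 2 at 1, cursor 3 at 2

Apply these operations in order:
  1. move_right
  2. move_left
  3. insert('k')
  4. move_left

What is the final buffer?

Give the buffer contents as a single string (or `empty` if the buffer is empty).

After op 1 (move_right): buffer="sglz" (len 4), cursors c1@1 c2@2 c3@3, authorship ....
After op 2 (move_left): buffer="sglz" (len 4), cursors c1@0 c2@1 c3@2, authorship ....
After op 3 (insert('k')): buffer="kskgklz" (len 7), cursors c1@1 c2@3 c3@5, authorship 1.2.3..
After op 4 (move_left): buffer="kskgklz" (len 7), cursors c1@0 c2@2 c3@4, authorship 1.2.3..

Answer: kskgklz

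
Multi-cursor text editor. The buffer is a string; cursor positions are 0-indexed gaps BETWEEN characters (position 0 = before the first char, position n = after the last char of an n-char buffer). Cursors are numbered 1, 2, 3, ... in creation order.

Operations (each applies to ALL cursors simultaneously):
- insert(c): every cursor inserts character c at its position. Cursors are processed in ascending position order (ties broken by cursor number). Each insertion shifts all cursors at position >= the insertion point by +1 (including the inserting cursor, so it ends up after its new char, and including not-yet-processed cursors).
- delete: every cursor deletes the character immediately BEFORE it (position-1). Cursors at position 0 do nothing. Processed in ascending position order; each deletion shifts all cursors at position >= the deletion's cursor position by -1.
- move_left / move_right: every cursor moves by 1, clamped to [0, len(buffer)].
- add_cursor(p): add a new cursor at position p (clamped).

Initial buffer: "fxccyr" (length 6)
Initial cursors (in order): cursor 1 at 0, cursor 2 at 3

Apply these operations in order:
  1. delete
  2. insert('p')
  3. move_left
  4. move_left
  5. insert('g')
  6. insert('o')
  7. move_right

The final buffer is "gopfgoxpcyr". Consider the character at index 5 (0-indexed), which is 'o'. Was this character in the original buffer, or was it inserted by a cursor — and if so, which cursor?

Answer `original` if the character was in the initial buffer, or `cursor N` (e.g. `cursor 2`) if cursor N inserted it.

Answer: cursor 2

Derivation:
After op 1 (delete): buffer="fxcyr" (len 5), cursors c1@0 c2@2, authorship .....
After op 2 (insert('p')): buffer="pfxpcyr" (len 7), cursors c1@1 c2@4, authorship 1..2...
After op 3 (move_left): buffer="pfxpcyr" (len 7), cursors c1@0 c2@3, authorship 1..2...
After op 4 (move_left): buffer="pfxpcyr" (len 7), cursors c1@0 c2@2, authorship 1..2...
After op 5 (insert('g')): buffer="gpfgxpcyr" (len 9), cursors c1@1 c2@4, authorship 11.2.2...
After op 6 (insert('o')): buffer="gopfgoxpcyr" (len 11), cursors c1@2 c2@6, authorship 111.22.2...
After op 7 (move_right): buffer="gopfgoxpcyr" (len 11), cursors c1@3 c2@7, authorship 111.22.2...
Authorship (.=original, N=cursor N): 1 1 1 . 2 2 . 2 . . .
Index 5: author = 2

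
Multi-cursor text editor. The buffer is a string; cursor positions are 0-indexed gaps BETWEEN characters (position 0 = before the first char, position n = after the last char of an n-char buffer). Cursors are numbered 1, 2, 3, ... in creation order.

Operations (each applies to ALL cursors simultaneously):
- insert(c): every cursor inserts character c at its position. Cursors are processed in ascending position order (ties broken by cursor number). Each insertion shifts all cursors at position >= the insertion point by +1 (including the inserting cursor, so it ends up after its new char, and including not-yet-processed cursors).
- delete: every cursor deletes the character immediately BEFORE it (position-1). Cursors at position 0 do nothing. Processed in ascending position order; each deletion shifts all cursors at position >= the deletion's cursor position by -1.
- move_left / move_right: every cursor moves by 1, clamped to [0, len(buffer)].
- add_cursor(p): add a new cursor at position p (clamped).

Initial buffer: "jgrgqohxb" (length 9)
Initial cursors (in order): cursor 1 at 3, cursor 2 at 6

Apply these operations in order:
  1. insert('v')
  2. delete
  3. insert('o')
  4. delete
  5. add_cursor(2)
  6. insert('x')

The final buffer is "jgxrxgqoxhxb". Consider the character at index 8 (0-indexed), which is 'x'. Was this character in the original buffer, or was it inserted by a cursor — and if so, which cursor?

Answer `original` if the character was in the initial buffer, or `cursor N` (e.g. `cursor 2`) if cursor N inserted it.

After op 1 (insert('v')): buffer="jgrvgqovhxb" (len 11), cursors c1@4 c2@8, authorship ...1...2...
After op 2 (delete): buffer="jgrgqohxb" (len 9), cursors c1@3 c2@6, authorship .........
After op 3 (insert('o')): buffer="jgrogqoohxb" (len 11), cursors c1@4 c2@8, authorship ...1...2...
After op 4 (delete): buffer="jgrgqohxb" (len 9), cursors c1@3 c2@6, authorship .........
After op 5 (add_cursor(2)): buffer="jgrgqohxb" (len 9), cursors c3@2 c1@3 c2@6, authorship .........
After op 6 (insert('x')): buffer="jgxrxgqoxhxb" (len 12), cursors c3@3 c1@5 c2@9, authorship ..3.1...2...
Authorship (.=original, N=cursor N): . . 3 . 1 . . . 2 . . .
Index 8: author = 2

Answer: cursor 2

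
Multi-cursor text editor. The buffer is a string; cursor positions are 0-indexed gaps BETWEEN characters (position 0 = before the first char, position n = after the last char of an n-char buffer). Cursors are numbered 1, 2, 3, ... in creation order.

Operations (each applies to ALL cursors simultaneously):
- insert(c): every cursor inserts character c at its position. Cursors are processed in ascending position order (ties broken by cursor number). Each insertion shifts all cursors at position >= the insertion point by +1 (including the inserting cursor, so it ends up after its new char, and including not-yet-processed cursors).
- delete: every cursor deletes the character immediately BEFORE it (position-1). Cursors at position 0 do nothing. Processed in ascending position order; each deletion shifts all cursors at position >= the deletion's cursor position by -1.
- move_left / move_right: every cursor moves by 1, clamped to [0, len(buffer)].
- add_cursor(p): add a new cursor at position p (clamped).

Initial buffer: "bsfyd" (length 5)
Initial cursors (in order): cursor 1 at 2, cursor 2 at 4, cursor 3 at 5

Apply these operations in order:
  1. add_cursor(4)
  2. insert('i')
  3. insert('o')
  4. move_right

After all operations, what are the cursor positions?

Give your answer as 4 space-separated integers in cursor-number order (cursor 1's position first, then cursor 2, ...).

Answer: 5 11 13 11

Derivation:
After op 1 (add_cursor(4)): buffer="bsfyd" (len 5), cursors c1@2 c2@4 c4@4 c3@5, authorship .....
After op 2 (insert('i')): buffer="bsifyiidi" (len 9), cursors c1@3 c2@7 c4@7 c3@9, authorship ..1..24.3
After op 3 (insert('o')): buffer="bsiofyiioodio" (len 13), cursors c1@4 c2@10 c4@10 c3@13, authorship ..11..2424.33
After op 4 (move_right): buffer="bsiofyiioodio" (len 13), cursors c1@5 c2@11 c4@11 c3@13, authorship ..11..2424.33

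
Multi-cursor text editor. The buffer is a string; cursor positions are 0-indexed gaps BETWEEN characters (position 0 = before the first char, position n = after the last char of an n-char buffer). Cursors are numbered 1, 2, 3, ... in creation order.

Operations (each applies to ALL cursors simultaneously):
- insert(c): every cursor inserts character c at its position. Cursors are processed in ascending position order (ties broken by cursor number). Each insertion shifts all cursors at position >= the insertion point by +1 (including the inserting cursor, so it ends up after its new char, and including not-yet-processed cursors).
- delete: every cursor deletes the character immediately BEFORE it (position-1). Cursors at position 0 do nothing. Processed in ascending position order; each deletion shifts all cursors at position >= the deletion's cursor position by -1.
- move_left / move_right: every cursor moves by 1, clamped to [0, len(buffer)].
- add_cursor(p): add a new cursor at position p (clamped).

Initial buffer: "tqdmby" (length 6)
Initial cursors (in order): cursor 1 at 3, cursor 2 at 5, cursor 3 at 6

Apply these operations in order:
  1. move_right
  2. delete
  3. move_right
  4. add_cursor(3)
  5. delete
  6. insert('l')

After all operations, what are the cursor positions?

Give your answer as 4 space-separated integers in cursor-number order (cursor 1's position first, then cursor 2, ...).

After op 1 (move_right): buffer="tqdmby" (len 6), cursors c1@4 c2@6 c3@6, authorship ......
After op 2 (delete): buffer="tqd" (len 3), cursors c1@3 c2@3 c3@3, authorship ...
After op 3 (move_right): buffer="tqd" (len 3), cursors c1@3 c2@3 c3@3, authorship ...
After op 4 (add_cursor(3)): buffer="tqd" (len 3), cursors c1@3 c2@3 c3@3 c4@3, authorship ...
After op 5 (delete): buffer="" (len 0), cursors c1@0 c2@0 c3@0 c4@0, authorship 
After op 6 (insert('l')): buffer="llll" (len 4), cursors c1@4 c2@4 c3@4 c4@4, authorship 1234

Answer: 4 4 4 4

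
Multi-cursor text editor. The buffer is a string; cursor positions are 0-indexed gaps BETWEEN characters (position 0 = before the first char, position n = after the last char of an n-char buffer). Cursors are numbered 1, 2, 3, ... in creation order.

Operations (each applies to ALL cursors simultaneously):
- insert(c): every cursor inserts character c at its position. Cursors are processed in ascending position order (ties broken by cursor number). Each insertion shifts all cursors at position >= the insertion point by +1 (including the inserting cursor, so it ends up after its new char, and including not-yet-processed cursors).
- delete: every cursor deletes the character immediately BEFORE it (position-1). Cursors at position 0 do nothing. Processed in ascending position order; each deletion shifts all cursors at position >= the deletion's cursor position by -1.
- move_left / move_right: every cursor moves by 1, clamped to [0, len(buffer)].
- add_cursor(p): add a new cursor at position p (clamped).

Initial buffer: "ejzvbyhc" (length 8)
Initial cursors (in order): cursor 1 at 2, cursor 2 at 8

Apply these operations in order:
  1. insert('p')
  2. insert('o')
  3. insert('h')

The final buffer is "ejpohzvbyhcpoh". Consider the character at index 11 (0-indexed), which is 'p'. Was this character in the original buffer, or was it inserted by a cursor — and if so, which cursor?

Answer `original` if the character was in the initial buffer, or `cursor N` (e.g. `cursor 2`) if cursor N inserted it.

Answer: cursor 2

Derivation:
After op 1 (insert('p')): buffer="ejpzvbyhcp" (len 10), cursors c1@3 c2@10, authorship ..1......2
After op 2 (insert('o')): buffer="ejpozvbyhcpo" (len 12), cursors c1@4 c2@12, authorship ..11......22
After op 3 (insert('h')): buffer="ejpohzvbyhcpoh" (len 14), cursors c1@5 c2@14, authorship ..111......222
Authorship (.=original, N=cursor N): . . 1 1 1 . . . . . . 2 2 2
Index 11: author = 2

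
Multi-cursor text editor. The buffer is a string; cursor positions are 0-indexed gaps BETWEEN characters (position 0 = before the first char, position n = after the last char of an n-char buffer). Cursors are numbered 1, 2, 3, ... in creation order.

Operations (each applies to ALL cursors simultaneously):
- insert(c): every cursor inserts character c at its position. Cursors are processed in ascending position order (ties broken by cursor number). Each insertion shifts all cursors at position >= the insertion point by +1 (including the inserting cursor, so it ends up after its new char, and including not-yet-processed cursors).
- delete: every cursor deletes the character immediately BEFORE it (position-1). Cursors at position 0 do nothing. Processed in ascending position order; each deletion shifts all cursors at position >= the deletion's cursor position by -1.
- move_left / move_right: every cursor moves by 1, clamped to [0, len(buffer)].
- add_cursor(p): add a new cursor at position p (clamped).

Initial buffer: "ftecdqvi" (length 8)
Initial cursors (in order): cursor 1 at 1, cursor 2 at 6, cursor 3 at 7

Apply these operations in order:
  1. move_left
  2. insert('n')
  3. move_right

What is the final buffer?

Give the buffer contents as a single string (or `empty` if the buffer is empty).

After op 1 (move_left): buffer="ftecdqvi" (len 8), cursors c1@0 c2@5 c3@6, authorship ........
After op 2 (insert('n')): buffer="nftecdnqnvi" (len 11), cursors c1@1 c2@7 c3@9, authorship 1.....2.3..
After op 3 (move_right): buffer="nftecdnqnvi" (len 11), cursors c1@2 c2@8 c3@10, authorship 1.....2.3..

Answer: nftecdnqnvi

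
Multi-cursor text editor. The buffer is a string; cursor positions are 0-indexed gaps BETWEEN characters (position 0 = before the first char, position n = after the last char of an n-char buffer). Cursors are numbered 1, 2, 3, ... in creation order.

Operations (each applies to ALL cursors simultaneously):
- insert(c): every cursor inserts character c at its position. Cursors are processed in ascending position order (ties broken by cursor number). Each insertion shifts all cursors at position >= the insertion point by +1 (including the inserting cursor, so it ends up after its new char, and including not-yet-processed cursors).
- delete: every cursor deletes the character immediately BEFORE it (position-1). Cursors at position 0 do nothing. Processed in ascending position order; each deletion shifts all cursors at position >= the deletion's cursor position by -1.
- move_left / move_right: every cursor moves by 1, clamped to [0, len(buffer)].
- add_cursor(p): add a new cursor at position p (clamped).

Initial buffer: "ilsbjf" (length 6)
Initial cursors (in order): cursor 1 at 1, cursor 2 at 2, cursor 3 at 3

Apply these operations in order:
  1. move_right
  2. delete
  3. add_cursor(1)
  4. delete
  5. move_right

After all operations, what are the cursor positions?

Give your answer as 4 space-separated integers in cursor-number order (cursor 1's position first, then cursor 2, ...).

Answer: 1 1 1 1

Derivation:
After op 1 (move_right): buffer="ilsbjf" (len 6), cursors c1@2 c2@3 c3@4, authorship ......
After op 2 (delete): buffer="ijf" (len 3), cursors c1@1 c2@1 c3@1, authorship ...
After op 3 (add_cursor(1)): buffer="ijf" (len 3), cursors c1@1 c2@1 c3@1 c4@1, authorship ...
After op 4 (delete): buffer="jf" (len 2), cursors c1@0 c2@0 c3@0 c4@0, authorship ..
After op 5 (move_right): buffer="jf" (len 2), cursors c1@1 c2@1 c3@1 c4@1, authorship ..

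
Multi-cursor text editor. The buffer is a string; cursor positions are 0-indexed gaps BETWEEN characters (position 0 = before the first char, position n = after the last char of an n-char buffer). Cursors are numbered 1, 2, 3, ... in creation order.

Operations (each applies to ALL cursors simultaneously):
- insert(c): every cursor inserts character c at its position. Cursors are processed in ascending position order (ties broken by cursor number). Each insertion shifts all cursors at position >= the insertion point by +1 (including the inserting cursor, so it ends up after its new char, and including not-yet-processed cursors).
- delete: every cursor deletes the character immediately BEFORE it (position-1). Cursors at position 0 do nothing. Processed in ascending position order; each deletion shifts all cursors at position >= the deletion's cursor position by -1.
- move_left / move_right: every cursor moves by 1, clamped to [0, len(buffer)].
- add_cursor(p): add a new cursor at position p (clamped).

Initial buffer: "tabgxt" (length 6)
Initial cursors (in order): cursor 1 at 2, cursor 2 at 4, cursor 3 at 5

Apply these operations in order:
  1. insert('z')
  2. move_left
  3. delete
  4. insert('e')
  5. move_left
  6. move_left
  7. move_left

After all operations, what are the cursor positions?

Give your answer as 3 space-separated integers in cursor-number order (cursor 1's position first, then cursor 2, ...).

After op 1 (insert('z')): buffer="tazbgzxzt" (len 9), cursors c1@3 c2@6 c3@8, authorship ..1..2.3.
After op 2 (move_left): buffer="tazbgzxzt" (len 9), cursors c1@2 c2@5 c3@7, authorship ..1..2.3.
After op 3 (delete): buffer="tzbzzt" (len 6), cursors c1@1 c2@3 c3@4, authorship .1.23.
After op 4 (insert('e')): buffer="tezbezezt" (len 9), cursors c1@2 c2@5 c3@7, authorship .11.2233.
After op 5 (move_left): buffer="tezbezezt" (len 9), cursors c1@1 c2@4 c3@6, authorship .11.2233.
After op 6 (move_left): buffer="tezbezezt" (len 9), cursors c1@0 c2@3 c3@5, authorship .11.2233.
After op 7 (move_left): buffer="tezbezezt" (len 9), cursors c1@0 c2@2 c3@4, authorship .11.2233.

Answer: 0 2 4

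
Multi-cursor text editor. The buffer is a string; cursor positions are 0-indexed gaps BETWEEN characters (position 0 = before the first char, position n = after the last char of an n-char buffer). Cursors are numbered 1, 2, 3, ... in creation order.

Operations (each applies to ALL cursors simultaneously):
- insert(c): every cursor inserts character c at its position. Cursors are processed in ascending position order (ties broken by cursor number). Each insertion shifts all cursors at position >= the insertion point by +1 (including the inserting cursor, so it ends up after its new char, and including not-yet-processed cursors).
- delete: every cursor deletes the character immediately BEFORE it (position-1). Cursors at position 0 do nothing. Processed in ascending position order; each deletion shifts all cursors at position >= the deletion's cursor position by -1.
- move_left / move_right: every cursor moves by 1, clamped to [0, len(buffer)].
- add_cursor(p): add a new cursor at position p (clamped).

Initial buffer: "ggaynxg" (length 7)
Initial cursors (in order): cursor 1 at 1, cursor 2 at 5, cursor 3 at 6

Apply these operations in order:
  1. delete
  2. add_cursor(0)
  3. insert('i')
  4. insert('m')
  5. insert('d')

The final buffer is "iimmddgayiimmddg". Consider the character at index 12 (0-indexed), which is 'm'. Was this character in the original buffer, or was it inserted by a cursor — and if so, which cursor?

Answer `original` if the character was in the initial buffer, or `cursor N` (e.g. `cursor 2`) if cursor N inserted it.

After op 1 (delete): buffer="gayg" (len 4), cursors c1@0 c2@3 c3@3, authorship ....
After op 2 (add_cursor(0)): buffer="gayg" (len 4), cursors c1@0 c4@0 c2@3 c3@3, authorship ....
After op 3 (insert('i')): buffer="iigayiig" (len 8), cursors c1@2 c4@2 c2@7 c3@7, authorship 14...23.
After op 4 (insert('m')): buffer="iimmgayiimmg" (len 12), cursors c1@4 c4@4 c2@11 c3@11, authorship 1414...2323.
After op 5 (insert('d')): buffer="iimmddgayiimmddg" (len 16), cursors c1@6 c4@6 c2@15 c3@15, authorship 141414...232323.
Authorship (.=original, N=cursor N): 1 4 1 4 1 4 . . . 2 3 2 3 2 3 .
Index 12: author = 3

Answer: cursor 3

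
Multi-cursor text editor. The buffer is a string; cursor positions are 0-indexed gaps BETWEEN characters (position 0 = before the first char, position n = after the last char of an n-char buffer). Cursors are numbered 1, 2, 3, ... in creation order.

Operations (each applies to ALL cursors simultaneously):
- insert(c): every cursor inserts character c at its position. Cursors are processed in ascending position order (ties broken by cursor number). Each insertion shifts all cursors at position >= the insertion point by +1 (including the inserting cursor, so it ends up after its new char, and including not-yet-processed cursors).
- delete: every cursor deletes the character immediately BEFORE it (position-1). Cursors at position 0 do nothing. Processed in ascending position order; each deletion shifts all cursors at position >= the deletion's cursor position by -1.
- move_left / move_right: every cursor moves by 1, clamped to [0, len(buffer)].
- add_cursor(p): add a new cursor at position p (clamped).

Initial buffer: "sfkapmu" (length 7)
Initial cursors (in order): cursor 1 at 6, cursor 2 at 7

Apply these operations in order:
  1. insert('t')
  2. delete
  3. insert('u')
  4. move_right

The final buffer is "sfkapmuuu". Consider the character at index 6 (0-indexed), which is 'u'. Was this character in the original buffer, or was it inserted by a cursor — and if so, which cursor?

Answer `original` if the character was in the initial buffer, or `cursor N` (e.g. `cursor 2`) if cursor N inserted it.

Answer: cursor 1

Derivation:
After op 1 (insert('t')): buffer="sfkapmtut" (len 9), cursors c1@7 c2@9, authorship ......1.2
After op 2 (delete): buffer="sfkapmu" (len 7), cursors c1@6 c2@7, authorship .......
After op 3 (insert('u')): buffer="sfkapmuuu" (len 9), cursors c1@7 c2@9, authorship ......1.2
After op 4 (move_right): buffer="sfkapmuuu" (len 9), cursors c1@8 c2@9, authorship ......1.2
Authorship (.=original, N=cursor N): . . . . . . 1 . 2
Index 6: author = 1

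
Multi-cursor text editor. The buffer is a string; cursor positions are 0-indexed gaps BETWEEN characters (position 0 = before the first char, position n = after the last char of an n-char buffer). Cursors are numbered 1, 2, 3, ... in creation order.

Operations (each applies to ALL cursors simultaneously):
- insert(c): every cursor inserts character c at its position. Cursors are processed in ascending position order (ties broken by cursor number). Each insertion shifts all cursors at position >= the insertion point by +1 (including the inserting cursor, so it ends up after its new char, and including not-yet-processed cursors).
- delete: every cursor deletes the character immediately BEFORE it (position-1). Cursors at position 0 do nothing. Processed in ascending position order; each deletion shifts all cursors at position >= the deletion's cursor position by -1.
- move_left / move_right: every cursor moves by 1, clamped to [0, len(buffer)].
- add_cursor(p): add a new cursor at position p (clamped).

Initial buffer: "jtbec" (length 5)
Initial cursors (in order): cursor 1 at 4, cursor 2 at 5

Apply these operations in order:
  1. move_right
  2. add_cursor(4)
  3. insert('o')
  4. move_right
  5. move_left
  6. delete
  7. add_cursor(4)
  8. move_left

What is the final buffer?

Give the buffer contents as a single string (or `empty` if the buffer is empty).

Answer: jtbeo

Derivation:
After op 1 (move_right): buffer="jtbec" (len 5), cursors c1@5 c2@5, authorship .....
After op 2 (add_cursor(4)): buffer="jtbec" (len 5), cursors c3@4 c1@5 c2@5, authorship .....
After op 3 (insert('o')): buffer="jtbeocoo" (len 8), cursors c3@5 c1@8 c2@8, authorship ....3.12
After op 4 (move_right): buffer="jtbeocoo" (len 8), cursors c3@6 c1@8 c2@8, authorship ....3.12
After op 5 (move_left): buffer="jtbeocoo" (len 8), cursors c3@5 c1@7 c2@7, authorship ....3.12
After op 6 (delete): buffer="jtbeo" (len 5), cursors c1@4 c2@4 c3@4, authorship ....2
After op 7 (add_cursor(4)): buffer="jtbeo" (len 5), cursors c1@4 c2@4 c3@4 c4@4, authorship ....2
After op 8 (move_left): buffer="jtbeo" (len 5), cursors c1@3 c2@3 c3@3 c4@3, authorship ....2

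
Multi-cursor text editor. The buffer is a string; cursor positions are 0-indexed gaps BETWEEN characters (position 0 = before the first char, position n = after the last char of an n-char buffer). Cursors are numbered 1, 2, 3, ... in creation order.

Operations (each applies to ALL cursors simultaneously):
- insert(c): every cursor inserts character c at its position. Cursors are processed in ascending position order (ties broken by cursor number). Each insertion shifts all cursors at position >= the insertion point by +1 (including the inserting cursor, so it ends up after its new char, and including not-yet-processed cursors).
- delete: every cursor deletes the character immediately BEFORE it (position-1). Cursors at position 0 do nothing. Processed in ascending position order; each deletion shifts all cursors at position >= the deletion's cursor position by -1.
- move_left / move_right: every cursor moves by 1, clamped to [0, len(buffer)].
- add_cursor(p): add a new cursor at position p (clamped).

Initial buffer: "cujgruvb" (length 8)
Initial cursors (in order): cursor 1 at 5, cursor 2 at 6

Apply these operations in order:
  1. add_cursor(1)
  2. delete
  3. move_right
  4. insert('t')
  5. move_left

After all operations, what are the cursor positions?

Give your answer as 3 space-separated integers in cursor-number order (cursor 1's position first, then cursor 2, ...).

After op 1 (add_cursor(1)): buffer="cujgruvb" (len 8), cursors c3@1 c1@5 c2@6, authorship ........
After op 2 (delete): buffer="ujgvb" (len 5), cursors c3@0 c1@3 c2@3, authorship .....
After op 3 (move_right): buffer="ujgvb" (len 5), cursors c3@1 c1@4 c2@4, authorship .....
After op 4 (insert('t')): buffer="utjgvttb" (len 8), cursors c3@2 c1@7 c2@7, authorship .3...12.
After op 5 (move_left): buffer="utjgvttb" (len 8), cursors c3@1 c1@6 c2@6, authorship .3...12.

Answer: 6 6 1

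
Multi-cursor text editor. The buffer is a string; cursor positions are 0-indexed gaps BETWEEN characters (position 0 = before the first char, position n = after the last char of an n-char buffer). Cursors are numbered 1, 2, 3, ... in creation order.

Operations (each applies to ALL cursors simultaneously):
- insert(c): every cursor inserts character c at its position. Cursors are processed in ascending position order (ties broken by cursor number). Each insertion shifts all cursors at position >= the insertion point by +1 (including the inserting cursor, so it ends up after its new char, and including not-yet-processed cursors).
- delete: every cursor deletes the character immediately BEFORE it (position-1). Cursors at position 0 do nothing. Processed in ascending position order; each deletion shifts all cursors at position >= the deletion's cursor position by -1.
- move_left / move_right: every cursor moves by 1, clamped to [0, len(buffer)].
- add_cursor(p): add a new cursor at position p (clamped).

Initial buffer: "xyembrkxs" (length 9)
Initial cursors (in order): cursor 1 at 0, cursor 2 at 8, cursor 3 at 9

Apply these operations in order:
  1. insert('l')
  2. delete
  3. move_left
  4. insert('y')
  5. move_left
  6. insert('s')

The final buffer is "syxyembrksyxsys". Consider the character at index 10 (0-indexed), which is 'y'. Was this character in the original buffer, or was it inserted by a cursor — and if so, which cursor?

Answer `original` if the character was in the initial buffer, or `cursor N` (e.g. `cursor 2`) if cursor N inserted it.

After op 1 (insert('l')): buffer="lxyembrkxlsl" (len 12), cursors c1@1 c2@10 c3@12, authorship 1........2.3
After op 2 (delete): buffer="xyembrkxs" (len 9), cursors c1@0 c2@8 c3@9, authorship .........
After op 3 (move_left): buffer="xyembrkxs" (len 9), cursors c1@0 c2@7 c3@8, authorship .........
After op 4 (insert('y')): buffer="yxyembrkyxys" (len 12), cursors c1@1 c2@9 c3@11, authorship 1.......2.3.
After op 5 (move_left): buffer="yxyembrkyxys" (len 12), cursors c1@0 c2@8 c3@10, authorship 1.......2.3.
After op 6 (insert('s')): buffer="syxyembrksyxsys" (len 15), cursors c1@1 c2@10 c3@13, authorship 11.......22.33.
Authorship (.=original, N=cursor N): 1 1 . . . . . . . 2 2 . 3 3 .
Index 10: author = 2

Answer: cursor 2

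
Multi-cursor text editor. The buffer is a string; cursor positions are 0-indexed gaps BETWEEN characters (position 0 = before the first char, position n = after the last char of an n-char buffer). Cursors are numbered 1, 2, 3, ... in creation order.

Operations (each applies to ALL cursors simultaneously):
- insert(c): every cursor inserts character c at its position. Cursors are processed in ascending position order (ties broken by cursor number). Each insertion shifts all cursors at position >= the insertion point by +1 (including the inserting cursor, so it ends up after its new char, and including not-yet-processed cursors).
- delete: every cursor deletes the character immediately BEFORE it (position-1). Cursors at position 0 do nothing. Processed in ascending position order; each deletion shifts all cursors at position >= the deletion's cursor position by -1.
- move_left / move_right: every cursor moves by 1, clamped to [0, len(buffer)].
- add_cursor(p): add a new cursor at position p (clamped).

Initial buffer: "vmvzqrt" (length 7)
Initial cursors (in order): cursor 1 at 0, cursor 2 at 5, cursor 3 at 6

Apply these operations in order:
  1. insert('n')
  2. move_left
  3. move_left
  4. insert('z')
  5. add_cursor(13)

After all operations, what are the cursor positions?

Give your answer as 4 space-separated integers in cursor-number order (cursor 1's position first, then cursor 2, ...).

Answer: 1 7 10 13

Derivation:
After op 1 (insert('n')): buffer="nvmvzqnrnt" (len 10), cursors c1@1 c2@7 c3@9, authorship 1.....2.3.
After op 2 (move_left): buffer="nvmvzqnrnt" (len 10), cursors c1@0 c2@6 c3@8, authorship 1.....2.3.
After op 3 (move_left): buffer="nvmvzqnrnt" (len 10), cursors c1@0 c2@5 c3@7, authorship 1.....2.3.
After op 4 (insert('z')): buffer="znvmvzzqnzrnt" (len 13), cursors c1@1 c2@7 c3@10, authorship 11....2.23.3.
After op 5 (add_cursor(13)): buffer="znvmvzzqnzrnt" (len 13), cursors c1@1 c2@7 c3@10 c4@13, authorship 11....2.23.3.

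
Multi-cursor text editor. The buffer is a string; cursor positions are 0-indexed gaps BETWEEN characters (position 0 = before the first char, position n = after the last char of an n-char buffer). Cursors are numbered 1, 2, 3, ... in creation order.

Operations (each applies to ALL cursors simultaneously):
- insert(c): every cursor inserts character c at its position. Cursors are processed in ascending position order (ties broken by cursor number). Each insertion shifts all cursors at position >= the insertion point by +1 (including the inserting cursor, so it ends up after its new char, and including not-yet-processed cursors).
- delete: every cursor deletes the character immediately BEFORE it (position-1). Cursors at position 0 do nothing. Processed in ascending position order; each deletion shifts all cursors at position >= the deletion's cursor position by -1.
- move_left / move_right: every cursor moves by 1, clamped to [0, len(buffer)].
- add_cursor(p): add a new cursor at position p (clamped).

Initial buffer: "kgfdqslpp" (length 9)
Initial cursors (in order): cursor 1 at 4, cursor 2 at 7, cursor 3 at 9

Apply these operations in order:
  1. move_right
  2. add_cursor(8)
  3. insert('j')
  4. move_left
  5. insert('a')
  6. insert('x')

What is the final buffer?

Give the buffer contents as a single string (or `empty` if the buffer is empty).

After op 1 (move_right): buffer="kgfdqslpp" (len 9), cursors c1@5 c2@8 c3@9, authorship .........
After op 2 (add_cursor(8)): buffer="kgfdqslpp" (len 9), cursors c1@5 c2@8 c4@8 c3@9, authorship .........
After op 3 (insert('j')): buffer="kgfdqjslpjjpj" (len 13), cursors c1@6 c2@11 c4@11 c3@13, authorship .....1...24.3
After op 4 (move_left): buffer="kgfdqjslpjjpj" (len 13), cursors c1@5 c2@10 c4@10 c3@12, authorship .....1...24.3
After op 5 (insert('a')): buffer="kgfdqajslpjaajpaj" (len 17), cursors c1@6 c2@13 c4@13 c3@16, authorship .....11...2244.33
After op 6 (insert('x')): buffer="kgfdqaxjslpjaaxxjpaxj" (len 21), cursors c1@7 c2@16 c4@16 c3@20, authorship .....111...224244.333

Answer: kgfdqaxjslpjaaxxjpaxj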